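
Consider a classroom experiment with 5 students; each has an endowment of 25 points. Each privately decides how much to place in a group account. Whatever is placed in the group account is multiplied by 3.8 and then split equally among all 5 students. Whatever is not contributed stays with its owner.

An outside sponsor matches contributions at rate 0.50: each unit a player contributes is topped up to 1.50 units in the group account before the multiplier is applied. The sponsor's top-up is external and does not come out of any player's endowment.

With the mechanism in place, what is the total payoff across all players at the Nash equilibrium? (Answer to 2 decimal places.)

With the mechanism, a contributed unit returns 3.8 × 1.50 / 5 = 1.1400 per unit of net cost to the contributor — now above 1 — so contributing fully is weakly dominant for every player.
At the Nash equilibrium everyone contributes 25. Group total payoff = 3.8 × 1.50 × 125 = 712.50.

712.50 points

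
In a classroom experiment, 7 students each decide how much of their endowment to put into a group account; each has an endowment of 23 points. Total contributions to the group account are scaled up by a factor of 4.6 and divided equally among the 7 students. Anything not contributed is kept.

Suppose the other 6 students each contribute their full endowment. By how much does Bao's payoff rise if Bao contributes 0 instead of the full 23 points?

7.89 points

Switching from a contribution of 23 to 0 lets Bao keep an extra 23 points, but lowers the group account by 23, which costs Bao their own share of that drop: 4.6/7 × 23 = 15.11.
Net gain = 23 − 15.11 = 7.89. The private return per contributed unit (0.6571) is below 1, so free-riding is indeed the best response regardless of what the others do.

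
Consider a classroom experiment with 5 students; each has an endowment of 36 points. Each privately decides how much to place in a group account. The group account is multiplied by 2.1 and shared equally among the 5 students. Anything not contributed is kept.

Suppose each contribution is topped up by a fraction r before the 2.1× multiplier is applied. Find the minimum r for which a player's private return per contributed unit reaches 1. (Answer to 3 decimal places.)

With matching at rate r, one contributed unit becomes (1 + r) in the group account and returns 2.1 × (1 + r) / 5 to the contributor.
Setting this equal to 1: 1 + r = 5/2.1 = 2.3810.
So the minimum matching rate is r = 2.3810 − 1 = 1.381.

1.381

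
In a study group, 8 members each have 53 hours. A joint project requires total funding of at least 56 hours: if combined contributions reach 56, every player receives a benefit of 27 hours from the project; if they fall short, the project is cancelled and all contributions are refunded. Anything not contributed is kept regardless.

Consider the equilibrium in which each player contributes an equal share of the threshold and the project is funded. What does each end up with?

73 hours

Equal share of the threshold: 56/8 = 7.
At this profile no one gains by cutting their contribution: any cut drops the total below 56, the project is cancelled, contributions are refunded, and the deviator ends with 53, which is less than 53 − 7 + 27 = 73. Contributing more than 7 just wastes the excess. So contributing exactly 7 is a best response.
Each player's payoff: 53 − 7 + 27 = 73.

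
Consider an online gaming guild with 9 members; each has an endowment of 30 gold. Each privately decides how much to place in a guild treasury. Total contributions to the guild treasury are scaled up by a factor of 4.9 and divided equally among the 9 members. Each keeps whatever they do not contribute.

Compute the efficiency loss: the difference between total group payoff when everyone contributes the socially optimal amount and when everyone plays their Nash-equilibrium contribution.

1053.00 gold

Each contributed unit returns 4.9/9 = 0.5444 to its contributor — below 1 — so contributing 0 is dominant for every player. At the Nash equilibrium everyone keeps their 30, and the group total is 9 × 30 = 270.
Each contributed unit returns 4.900 to the group as a whole (0.5444 to each of 9 players), which exceeds 1, so the social optimum is full contribution: group total = 4.900 × 270 = 1323.00.
Efficiency loss = 1323.00 − 270 = 1053.00.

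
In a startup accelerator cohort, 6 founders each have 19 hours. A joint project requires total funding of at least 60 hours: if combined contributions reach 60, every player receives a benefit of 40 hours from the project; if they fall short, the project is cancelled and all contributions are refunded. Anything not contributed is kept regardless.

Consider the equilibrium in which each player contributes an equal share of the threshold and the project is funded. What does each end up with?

49 hours

Equal share of the threshold: 60/6 = 10.
At this profile no one gains by cutting their contribution: any cut drops the total below 60, the project is cancelled, contributions are refunded, and the deviator ends with 19, which is less than 19 − 10 + 40 = 49. Contributing more than 10 just wastes the excess. So contributing exactly 10 is a best response.
Each player's payoff: 19 − 10 + 40 = 49.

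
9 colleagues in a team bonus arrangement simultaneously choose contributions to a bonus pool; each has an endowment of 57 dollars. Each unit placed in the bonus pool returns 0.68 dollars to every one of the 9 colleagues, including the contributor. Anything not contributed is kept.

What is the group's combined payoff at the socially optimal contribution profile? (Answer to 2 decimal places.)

3139.56 dollars

Each contributed unit returns 6.120 to the group as a whole (0.68 to each of 9 players), which exceeds 1, so the social optimum is full contribution: group total = 6.120 × 513 = 3139.56.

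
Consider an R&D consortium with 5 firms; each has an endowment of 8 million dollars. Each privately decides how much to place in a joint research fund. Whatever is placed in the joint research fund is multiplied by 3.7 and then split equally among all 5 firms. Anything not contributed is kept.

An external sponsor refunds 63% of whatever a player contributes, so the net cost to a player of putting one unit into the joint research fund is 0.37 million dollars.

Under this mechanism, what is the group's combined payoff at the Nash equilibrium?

173.20 million dollars

With the mechanism, a contributed unit returns (3.7/5) / 0.37 = 2.0000 per unit of net cost to the contributor — now above 1 — so contributing fully is weakly dominant for every player.
At the Nash equilibrium everyone contributes 8. Group total payoff = 5 × (8 × 0.63 + 3.7 × 8) = 173.20.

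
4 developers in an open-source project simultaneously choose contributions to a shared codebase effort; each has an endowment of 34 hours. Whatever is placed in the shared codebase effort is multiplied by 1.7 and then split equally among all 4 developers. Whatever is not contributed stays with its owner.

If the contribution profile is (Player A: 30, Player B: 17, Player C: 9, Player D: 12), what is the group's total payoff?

183.60 hours

Total contributed: 30 + 17 + 9 + 12 = 68; total kept: 4 × 34 − 68 = 68.
The shared codebase effort pays out 1.7 × 68 = 115.60 in aggregate.
Group total = 68 + 115.60 = 183.60.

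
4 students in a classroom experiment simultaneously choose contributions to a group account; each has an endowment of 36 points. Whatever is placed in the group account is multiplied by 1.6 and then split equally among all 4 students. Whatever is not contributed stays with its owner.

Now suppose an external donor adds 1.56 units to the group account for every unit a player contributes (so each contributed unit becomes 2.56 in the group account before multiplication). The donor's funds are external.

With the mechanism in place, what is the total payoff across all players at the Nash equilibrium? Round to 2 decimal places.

589.82 points

Under the mechanism each unit contributed yields 1.6 × 2.56 / 4 = 1.0240 back to its contributor per unit of net cost, which exceeds 1, making full contribution the dominant choice for everyone.
At the Nash equilibrium everyone contributes 36. Group total payoff = 1.6 × 2.56 × 144 = 589.82.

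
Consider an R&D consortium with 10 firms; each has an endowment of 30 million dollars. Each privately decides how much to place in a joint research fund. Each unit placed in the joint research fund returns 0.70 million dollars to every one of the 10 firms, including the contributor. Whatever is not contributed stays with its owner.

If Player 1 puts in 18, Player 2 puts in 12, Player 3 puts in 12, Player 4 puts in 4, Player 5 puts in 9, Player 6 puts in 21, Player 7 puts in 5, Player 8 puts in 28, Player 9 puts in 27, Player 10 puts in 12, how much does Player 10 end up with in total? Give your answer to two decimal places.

Total contributed: 18 + 12 + 12 + 4 + 9 + 21 + 5 + 28 + 27 + 12 = 148.
Each receives 0.70 × 148 = 103.60 from the joint research fund.
Player 10 keeps 30 − 12 = 18, so Player 10's payoff is 18 + 103.60 = 121.60.

121.60 million dollars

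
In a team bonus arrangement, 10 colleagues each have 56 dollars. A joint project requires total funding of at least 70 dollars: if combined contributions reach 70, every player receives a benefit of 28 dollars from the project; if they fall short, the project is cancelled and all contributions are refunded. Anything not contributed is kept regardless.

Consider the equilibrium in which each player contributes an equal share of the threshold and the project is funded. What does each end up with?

Equal share of the threshold: 70/10 = 7.
At this profile no one gains by cutting their contribution: any cut drops the total below 70, the project is cancelled, contributions are refunded, and the deviator ends with 56, which is less than 56 − 7 + 28 = 77. Contributing more than 7 just wastes the excess. So contributing exactly 7 is a best response.
Each player's payoff: 56 − 7 + 28 = 77.

77 dollars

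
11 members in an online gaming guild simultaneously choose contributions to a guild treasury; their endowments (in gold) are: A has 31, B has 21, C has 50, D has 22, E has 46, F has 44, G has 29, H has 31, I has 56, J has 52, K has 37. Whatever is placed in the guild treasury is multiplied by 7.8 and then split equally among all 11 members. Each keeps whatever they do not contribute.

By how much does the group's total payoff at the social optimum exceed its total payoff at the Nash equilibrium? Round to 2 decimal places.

2849.20 gold

The private return per contributed unit is 7.8/11 = 0.7091 < 1 for every player regardless of endowment, so the Nash equilibrium is zero contribution and the group total is Σ E_j = 31 + 21 + 50 + 22 + 46 + 44 + 29 + 31 + 56 + 52 + 37 = 419.
Each contributed unit returns 7.800 to the group, so the social optimum is full contribution by everyone: group total = 7.800 × 419 = 3268.20.
Efficiency loss = (7.800 − 1) × 419 = 2849.20.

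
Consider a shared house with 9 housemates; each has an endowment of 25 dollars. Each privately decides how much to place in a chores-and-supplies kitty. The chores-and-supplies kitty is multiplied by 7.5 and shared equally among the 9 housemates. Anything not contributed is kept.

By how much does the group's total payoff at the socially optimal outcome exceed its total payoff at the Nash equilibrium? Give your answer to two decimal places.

Each contributed unit returns 7.5/9 = 0.8333 to its contributor — below 1 — so contributing 0 is dominant for every player. At the Nash equilibrium everyone keeps their 25, and the group total is 9 × 25 = 225.
Each contributed unit returns 7.500 to the group as a whole (0.8333 to each of 9 players), which exceeds 1, so the social optimum is full contribution: group total = 7.500 × 225 = 1687.50.
Efficiency loss = 1687.50 − 225 = 1462.50.

1462.50 dollars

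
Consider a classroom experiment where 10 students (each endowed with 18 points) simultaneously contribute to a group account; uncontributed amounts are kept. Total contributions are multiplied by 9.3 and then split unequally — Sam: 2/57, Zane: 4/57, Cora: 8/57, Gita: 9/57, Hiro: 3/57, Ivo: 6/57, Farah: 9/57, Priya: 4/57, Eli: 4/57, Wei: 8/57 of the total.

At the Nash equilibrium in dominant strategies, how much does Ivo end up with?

88.48 points

For player j, contributing a unit is worthwhile iff 9.3 × (j's share) ≥ 1, i.e. iff j's share is at least 0.1075.
The shares above 0.1075 belong to Cora, Gita, Farah and Wei, contributing 18 each; the remaining 6 contribute 0. Total contributed: 72.
Ivo keeps 18 and receives 9.3 × 72 × 6/57 = 70.48 from the group account, for a payoff of 88.48.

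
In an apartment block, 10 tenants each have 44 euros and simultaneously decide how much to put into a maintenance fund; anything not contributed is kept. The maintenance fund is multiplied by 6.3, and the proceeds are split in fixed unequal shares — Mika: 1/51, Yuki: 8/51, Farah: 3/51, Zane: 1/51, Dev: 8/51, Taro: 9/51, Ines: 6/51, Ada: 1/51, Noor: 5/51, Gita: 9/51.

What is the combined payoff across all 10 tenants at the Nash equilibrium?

906.40 euros

Each unit j contributes comes back to j as 6.3 × (j's share), so j prefers to contribute only if that share exceeds 1/6.3 = 0.1587; otherwise keeping the unit dominates.
Taro and Gita clear that bar, contributing 44 each; the remaining 8 contribute 0. Total contributed: 88.
The maintenance fund pays out 6.3 × 88 = 554.40 in total (split across the unequal shares, but the aggregate is all that matters for the group sum).
The 8 free-riders keep 44 each, adding 352. Group total = 352 + 554.40 = 906.40.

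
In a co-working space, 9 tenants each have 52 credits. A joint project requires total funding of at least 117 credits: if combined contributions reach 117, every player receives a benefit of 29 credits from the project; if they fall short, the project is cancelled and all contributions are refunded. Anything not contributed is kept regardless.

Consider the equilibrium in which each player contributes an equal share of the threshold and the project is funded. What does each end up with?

68 credits

Equal share of the threshold: 117/9 = 13.
At this profile no one gains by cutting their contribution: any cut drops the total below 117, the project is cancelled, contributions are refunded, and the deviator ends with 52, which is less than 52 − 13 + 29 = 68. Contributing more than 13 just wastes the excess. So contributing exactly 13 is a best response.
Each player's payoff: 52 − 13 + 29 = 68.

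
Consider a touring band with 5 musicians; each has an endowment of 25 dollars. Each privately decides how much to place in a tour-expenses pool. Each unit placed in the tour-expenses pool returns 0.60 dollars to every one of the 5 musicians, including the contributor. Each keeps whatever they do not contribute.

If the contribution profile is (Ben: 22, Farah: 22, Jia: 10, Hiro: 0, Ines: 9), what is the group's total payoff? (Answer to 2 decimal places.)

251.00 dollars

Total contributed: 22 + 22 + 10 + 0 + 9 = 63; total kept: 5 × 25 − 63 = 62.
The tour-expenses pool pays out 0.60 × 5 × 63 = 189.00 in aggregate.
Group total = 62 + 189.00 = 251.00.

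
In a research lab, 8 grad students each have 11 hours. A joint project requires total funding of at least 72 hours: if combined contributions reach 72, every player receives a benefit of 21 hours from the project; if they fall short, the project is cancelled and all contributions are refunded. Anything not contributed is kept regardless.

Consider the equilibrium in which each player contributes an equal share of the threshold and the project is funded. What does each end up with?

Equal share of the threshold: 72/8 = 9.
At this profile no one gains by cutting their contribution: any cut drops the total below 72, the project is cancelled, contributions are refunded, and the deviator ends with 11, which is less than 11 − 9 + 21 = 23. Contributing more than 9 just wastes the excess. So contributing exactly 9 is a best response.
Each player's payoff: 11 − 9 + 21 = 23.

23 hours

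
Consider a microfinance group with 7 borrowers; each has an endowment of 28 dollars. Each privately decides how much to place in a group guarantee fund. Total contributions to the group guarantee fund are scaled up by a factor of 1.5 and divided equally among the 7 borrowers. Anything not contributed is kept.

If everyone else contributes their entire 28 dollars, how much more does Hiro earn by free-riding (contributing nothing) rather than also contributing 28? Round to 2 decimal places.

Switching from a contribution of 28 to 0 lets Hiro keep an extra 28 dollars, but lowers the group guarantee fund by 28, which costs Hiro their own share of that drop: 1.5/7 × 28 = 6.00.
Net gain = 28 − 6.00 = 22.00. The private return per contributed unit (0.2143) is below 1, so free-riding is indeed the best response regardless of what the others do.

22.00 dollars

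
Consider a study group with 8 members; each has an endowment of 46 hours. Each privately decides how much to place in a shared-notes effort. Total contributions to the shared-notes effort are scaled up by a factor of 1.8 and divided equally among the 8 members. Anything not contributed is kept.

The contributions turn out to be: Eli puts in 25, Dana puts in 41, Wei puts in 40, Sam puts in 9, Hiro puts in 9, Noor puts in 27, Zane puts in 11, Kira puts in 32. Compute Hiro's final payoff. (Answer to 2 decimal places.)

80.65 hours

Total contributed: 25 + 41 + 40 + 9 + 9 + 27 + 11 + 32 = 194.
Each receives 1.8 × 194 / 8 = 43.65 from the shared-notes effort.
Hiro keeps 46 − 9 = 37, so Hiro's payoff is 37 + 43.65 = 80.65.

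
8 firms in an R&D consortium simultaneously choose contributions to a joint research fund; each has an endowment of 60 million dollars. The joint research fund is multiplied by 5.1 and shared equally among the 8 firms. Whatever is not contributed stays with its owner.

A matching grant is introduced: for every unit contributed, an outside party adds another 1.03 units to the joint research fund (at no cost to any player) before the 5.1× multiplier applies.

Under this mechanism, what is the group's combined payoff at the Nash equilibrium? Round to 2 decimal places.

With the mechanism, a contributed unit returns 5.1 × 2.03 / 8 = 1.2941 per unit of net cost to the contributor — now above 1 — so contributing fully is weakly dominant for every player.
At the Nash equilibrium everyone contributes 60. Group total payoff = 5.1 × 2.03 × 480 = 4969.44.

4969.44 million dollars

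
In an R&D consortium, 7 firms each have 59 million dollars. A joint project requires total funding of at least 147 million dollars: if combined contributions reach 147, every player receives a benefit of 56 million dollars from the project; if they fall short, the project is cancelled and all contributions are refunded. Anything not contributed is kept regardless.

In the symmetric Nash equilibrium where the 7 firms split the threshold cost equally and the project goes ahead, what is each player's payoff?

Equal share of the threshold: 147/7 = 21.
At this profile no one gains by cutting their contribution: any cut drops the total below 147, the project is cancelled, contributions are refunded, and the deviator ends with 59, which is less than 59 − 21 + 56 = 94. Contributing more than 21 just wastes the excess. So contributing exactly 21 is a best response.
Each player's payoff: 59 − 21 + 56 = 94.

94 million dollars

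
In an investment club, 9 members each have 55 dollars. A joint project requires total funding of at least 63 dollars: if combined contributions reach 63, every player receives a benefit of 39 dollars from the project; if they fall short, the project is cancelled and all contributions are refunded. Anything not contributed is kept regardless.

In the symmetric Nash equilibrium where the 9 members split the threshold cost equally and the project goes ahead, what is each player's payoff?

87 dollars

Equal share of the threshold: 63/9 = 7.
At this profile no one gains by cutting their contribution: any cut drops the total below 63, the project is cancelled, contributions are refunded, and the deviator ends with 55, which is less than 55 − 7 + 39 = 87. Contributing more than 7 just wastes the excess. So contributing exactly 7 is a best response.
Each player's payoff: 55 − 7 + 39 = 87.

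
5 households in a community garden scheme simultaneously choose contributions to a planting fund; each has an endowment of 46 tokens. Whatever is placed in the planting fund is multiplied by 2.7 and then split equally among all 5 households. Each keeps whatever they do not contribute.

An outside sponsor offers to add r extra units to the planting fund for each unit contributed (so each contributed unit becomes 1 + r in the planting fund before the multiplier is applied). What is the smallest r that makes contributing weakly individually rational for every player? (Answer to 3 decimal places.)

0.852

With matching at rate r, one contributed unit becomes (1 + r) in the planting fund and returns 2.7 × (1 + r) / 5 to the contributor.
Setting this equal to 1: 1 + r = 5/2.7 = 1.8519.
So the minimum matching rate is r = 1.8519 − 1 = 0.852.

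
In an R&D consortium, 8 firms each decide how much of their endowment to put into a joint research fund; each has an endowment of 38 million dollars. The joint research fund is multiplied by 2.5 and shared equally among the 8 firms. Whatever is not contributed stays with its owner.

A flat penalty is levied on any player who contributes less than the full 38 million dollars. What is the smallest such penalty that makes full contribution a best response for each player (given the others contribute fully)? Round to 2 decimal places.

Given the others contribute fully, the best deviation is to contribute 0 (any partial contribution still incurs the fine and gives up units whose private return 0.3125 is below 1).
Deviating from 38 to 0 saves 38 million dollars but forfeits the deviator's share of the drop in the joint research fund: 2.5/8 × 38 = 11.87.
So the deviation gain is 38 − 11.87 = 26.13, and the fine must be at least 26.13 million dollars to wipe it out.

26.13 million dollars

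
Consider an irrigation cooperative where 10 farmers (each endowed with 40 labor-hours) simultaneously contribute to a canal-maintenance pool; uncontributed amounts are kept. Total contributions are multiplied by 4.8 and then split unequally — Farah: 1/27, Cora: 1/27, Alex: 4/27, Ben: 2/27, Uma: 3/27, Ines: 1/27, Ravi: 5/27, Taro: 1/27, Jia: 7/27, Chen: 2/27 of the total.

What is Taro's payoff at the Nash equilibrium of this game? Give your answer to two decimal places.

A player with share s gets back 4.8·s per unit contributed, so full contribution is dominant for anyone with s > 1/4.8 = 0.2083 and zero contribution is dominant for anyone below.
Only Jia (7/27) clears that bar, contributing 40; the remaining 9 contribute 0. Total contributed: 40.
Taro keeps 40 and receives 4.8 × 40 × 1/27 = 7.11 from the canal-maintenance pool, for a payoff of 47.11.

47.11 labor-hours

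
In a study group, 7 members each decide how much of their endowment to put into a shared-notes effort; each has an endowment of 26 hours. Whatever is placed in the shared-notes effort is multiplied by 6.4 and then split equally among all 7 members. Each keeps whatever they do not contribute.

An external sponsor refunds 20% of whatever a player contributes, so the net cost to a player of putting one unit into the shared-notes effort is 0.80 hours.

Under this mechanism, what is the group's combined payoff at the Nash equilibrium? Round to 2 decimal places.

With the mechanism, a contributed unit returns (6.4/7) / 0.80 = 1.1429 per unit of net cost to the contributor — now above 1 — so contributing fully is weakly dominant for every player.
So the Nash equilibrium is full contribution by all 7; the group earns 7 × (26 × 0.20 + 6.4 × 26) = 1201.20.

1201.20 hours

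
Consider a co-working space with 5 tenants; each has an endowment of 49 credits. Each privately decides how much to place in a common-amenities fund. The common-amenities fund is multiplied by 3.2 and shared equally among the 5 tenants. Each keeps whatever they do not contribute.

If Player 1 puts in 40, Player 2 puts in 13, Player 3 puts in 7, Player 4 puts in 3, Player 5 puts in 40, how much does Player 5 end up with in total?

Total contributed: 40 + 13 + 7 + 3 + 40 = 103.
Each receives 3.2 × 103 / 5 = 65.92 from the common-amenities fund.
Player 5 keeps 49 − 40 = 9, so Player 5's payoff is 9 + 65.92 = 74.92.

74.92 credits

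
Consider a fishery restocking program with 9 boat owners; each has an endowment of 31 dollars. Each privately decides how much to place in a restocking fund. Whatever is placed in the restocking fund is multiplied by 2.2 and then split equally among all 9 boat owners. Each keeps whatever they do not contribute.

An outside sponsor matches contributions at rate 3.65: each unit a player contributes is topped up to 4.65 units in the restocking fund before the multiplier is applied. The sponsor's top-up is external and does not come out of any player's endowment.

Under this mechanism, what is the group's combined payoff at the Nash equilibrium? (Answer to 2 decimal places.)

Under the mechanism each unit contributed yields 2.2 × 4.65 / 9 = 1.1367 back to its contributor per unit of net cost, which exceeds 1, making full contribution the dominant choice for everyone.
So the Nash equilibrium is full contribution by all 9; the group earns 2.2 × 4.65 × 279 = 2854.17.

2854.17 dollars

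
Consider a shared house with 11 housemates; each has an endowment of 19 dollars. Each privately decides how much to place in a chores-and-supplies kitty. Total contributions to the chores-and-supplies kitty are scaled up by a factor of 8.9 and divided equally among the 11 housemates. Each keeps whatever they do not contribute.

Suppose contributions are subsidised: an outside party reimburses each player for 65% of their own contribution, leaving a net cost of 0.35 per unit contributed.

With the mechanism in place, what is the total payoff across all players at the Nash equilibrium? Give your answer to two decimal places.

Under the mechanism each unit contributed yields (8.9/11) / 0.35 = 2.3117 back to its contributor per unit of net cost, which exceeds 1, making full contribution the dominant choice for everyone.
So the Nash equilibrium is full contribution by all 11; the group earns 11 × (19 × 0.65 + 8.9 × 19) = 1995.95.

1995.95 dollars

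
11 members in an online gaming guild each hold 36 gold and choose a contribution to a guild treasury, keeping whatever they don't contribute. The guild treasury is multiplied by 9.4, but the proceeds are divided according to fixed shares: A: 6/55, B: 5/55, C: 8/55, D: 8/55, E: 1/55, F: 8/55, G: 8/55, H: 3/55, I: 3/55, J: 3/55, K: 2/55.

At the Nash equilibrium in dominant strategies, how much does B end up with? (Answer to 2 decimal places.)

Each unit j contributes comes back to j as 9.4 × (j's share), so j prefers to contribute only if that share exceeds 1/9.4 = 0.1064; otherwise keeping the unit dominates.
The shares above 0.1064 belong to A, C, D, F and G, contributing 36 each; the remaining 6 contribute 0. Total contributed: 180.
B keeps 36 and receives 9.4 × 180 × 5/55 = 153.82 from the guild treasury, for a payoff of 189.82.

189.82 gold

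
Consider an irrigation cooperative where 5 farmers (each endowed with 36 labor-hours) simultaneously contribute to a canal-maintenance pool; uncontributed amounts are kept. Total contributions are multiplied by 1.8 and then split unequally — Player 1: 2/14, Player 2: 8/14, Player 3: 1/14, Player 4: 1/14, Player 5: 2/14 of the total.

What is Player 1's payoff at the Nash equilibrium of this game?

A player with share s gets back 1.8·s per unit contributed, so full contribution is dominant for anyone with s > 1/1.8 = 0.5556 and zero contribution is dominant for anyone below.
The only share above 0.5556 is Player 2's 8/14, contributing 36; the remaining 4 contribute 0. Total contributed: 36.
Player 1 keeps 36 and receives 1.8 × 36 × 2/14 = 9.26 from the canal-maintenance pool, for a payoff of 45.26.

45.26 labor-hours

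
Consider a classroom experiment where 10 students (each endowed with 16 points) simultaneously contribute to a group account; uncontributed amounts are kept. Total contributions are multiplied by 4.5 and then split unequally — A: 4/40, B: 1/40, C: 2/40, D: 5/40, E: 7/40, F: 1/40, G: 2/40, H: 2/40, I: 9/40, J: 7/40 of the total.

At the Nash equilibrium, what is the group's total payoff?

216.00 points

A player with share s gets back 4.5·s per unit contributed, so full contribution is dominant for anyone with s > 1/4.5 = 0.2222 and zero contribution is dominant for anyone below.
The only share above 0.2222 is I's 9/40, contributing 16; the remaining 9 contribute 0. Total contributed: 16.
The group account pays out 4.5 × 16 = 72.00 in total (split across the unequal shares, but the aggregate is all that matters for the group sum).
The 9 free-riders keep 16 each, adding 144. Group total = 144 + 72.00 = 216.00.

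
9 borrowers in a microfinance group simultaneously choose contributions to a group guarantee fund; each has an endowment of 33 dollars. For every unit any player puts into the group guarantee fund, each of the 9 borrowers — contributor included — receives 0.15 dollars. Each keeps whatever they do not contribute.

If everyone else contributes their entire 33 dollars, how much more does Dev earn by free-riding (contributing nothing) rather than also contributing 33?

28.05 dollars

Switching from a contribution of 33 to 0 lets Dev keep an extra 33 dollars, but lowers the group guarantee fund by 33, which costs Dev their own share of that drop: 0.15 × 33 = 4.95.
Net gain = 33 − 4.95 = 28.05. The private return per contributed unit (0.15) is below 1, so free-riding is indeed the best response regardless of what the others do.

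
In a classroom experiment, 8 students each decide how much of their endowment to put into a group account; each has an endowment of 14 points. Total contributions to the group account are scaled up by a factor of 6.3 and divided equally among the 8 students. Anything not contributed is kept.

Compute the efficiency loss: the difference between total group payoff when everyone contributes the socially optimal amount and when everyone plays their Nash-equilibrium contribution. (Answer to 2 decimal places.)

Each contributed unit returns 6.3/8 = 0.7875 to its contributor — below 1 — so contributing 0 is dominant for every player. At the Nash equilibrium everyone keeps their 14, and the group total is 8 × 14 = 112.
Each contributed unit returns 6.300 to the group as a whole (0.7875 to each of 8 players), which exceeds 1, so the social optimum is full contribution: group total = 6.300 × 112 = 705.60.
Efficiency loss = 705.60 − 112 = 593.60.

593.60 points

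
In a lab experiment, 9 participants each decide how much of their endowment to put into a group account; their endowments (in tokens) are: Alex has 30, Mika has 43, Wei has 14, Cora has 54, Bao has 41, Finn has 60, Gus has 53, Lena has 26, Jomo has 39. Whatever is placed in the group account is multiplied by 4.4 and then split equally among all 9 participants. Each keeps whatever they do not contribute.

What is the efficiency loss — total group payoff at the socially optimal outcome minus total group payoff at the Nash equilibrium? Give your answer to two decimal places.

The private return per contributed unit is 4.4/9 = 0.4889 < 1 for every player regardless of endowment, so the Nash equilibrium is zero contribution and the group total is Σ E_j = 30 + 43 + 14 + 54 + 41 + 60 + 53 + 26 + 39 = 360.
Each contributed unit returns 4.400 to the group, so the social optimum is full contribution by everyone: group total = 4.400 × 360 = 1584.00.
Efficiency loss = (4.400 − 1) × 360 = 1224.00.

1224.00 tokens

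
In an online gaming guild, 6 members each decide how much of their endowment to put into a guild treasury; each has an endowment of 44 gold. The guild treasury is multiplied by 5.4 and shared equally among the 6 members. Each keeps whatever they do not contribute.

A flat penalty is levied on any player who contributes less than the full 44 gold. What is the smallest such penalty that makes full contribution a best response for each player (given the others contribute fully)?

4.40 gold

Given the others contribute fully, the best deviation is to contribute 0 (any partial contribution still incurs the fine and gives up units whose private return 0.9000 is below 1).
Deviating from 44 to 0 saves 44 gold but forfeits the deviator's share of the drop in the guild treasury: 5.4/6 × 44 = 39.60.
So the deviation gain is 44 − 39.60 = 4.40, and the fine must be at least 4.40 gold to wipe it out.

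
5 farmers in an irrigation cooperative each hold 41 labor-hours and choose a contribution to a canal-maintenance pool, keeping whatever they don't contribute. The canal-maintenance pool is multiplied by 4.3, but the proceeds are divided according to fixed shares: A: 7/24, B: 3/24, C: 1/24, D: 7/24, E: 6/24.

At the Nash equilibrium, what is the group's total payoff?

610.90 labor-hours

Each unit j contributes comes back to j as 4.3 × (j's share), so j prefers to contribute only if that share exceeds 1/4.3 = 0.2326; otherwise keeping the unit dominates.
A, D and E are above the threshold, contributing 41 each; the remaining 2 contribute 0. Total contributed: 123.
The canal-maintenance pool pays out 4.3 × 123 = 528.90 in total (split across the unequal shares, but the aggregate is all that matters for the group sum).
The 2 free-riders keep 41 each, adding 82. Group total = 82 + 528.90 = 610.90.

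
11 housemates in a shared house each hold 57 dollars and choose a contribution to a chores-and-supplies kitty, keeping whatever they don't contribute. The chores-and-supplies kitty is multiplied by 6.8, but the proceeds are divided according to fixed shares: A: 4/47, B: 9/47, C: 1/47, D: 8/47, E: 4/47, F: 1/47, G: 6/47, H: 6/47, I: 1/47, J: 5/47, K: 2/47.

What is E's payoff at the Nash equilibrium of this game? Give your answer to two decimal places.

122.97 dollars

For player j, contributing a unit is worthwhile iff 6.8 × (j's share) ≥ 1, i.e. iff j's share is at least 0.1471.
The shares above 0.1471 belong to B and D, contributing 57 each; the remaining 9 contribute 0. Total contributed: 114.
E keeps 57 and receives 6.8 × 114 × 4/47 = 65.97 from the chores-and-supplies kitty, for a payoff of 122.97.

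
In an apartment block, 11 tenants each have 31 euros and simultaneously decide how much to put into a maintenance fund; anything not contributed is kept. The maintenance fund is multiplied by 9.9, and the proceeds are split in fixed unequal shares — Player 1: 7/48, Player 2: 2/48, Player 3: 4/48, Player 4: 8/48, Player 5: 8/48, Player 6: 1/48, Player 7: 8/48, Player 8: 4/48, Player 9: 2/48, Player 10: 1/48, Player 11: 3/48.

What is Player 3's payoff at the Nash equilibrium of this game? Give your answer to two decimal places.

For player j, contributing a unit is worthwhile iff 9.9 × (j's share) ≥ 1, i.e. iff j's share is at least 0.1010.
Player 1, Player 4, Player 5 and Player 7 clear that bar, contributing 31 each; the remaining 7 contribute 0. Total contributed: 124.
Player 3 keeps 31 and receives 9.9 × 124 × 4/48 = 102.30 from the maintenance fund, for a payoff of 133.30.

133.30 euros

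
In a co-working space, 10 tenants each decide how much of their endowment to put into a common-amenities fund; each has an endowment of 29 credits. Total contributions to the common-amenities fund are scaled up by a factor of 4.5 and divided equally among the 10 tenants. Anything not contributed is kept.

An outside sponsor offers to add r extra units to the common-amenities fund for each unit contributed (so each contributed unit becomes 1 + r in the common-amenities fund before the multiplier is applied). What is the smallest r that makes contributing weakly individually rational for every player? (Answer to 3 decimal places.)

With matching at rate r, one contributed unit becomes (1 + r) in the common-amenities fund and returns 4.5 × (1 + r) / 10 to the contributor.
Setting this equal to 1: 1 + r = 10/4.5 = 2.2222.
So the minimum matching rate is r = 2.2222 − 1 = 1.222.

1.222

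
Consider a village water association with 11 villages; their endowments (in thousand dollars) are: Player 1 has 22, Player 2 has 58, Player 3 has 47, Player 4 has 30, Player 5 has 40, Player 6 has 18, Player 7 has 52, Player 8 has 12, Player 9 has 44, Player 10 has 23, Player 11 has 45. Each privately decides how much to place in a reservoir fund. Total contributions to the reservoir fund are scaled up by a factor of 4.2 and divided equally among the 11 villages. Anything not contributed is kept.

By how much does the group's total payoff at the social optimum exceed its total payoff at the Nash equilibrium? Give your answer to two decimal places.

1251.20 thousand dollars

The private return per contributed unit is 4.2/11 = 0.3818 < 1 for every player regardless of endowment, so the Nash equilibrium is zero contribution and the group total is Σ E_j = 22 + 58 + 47 + 30 + 40 + 18 + 52 + 12 + 44 + 23 + 45 = 391.
Each contributed unit returns 4.200 to the group, so the social optimum is full contribution by everyone: group total = 4.200 × 391 = 1642.20.
Efficiency loss = (4.200 − 1) × 391 = 1251.20.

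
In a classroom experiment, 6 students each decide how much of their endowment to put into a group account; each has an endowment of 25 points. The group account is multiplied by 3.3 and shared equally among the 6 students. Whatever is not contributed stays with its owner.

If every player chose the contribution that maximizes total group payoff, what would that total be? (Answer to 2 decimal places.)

Each contributed unit returns 3.300 to the group as a whole (0.5500 to each of 6 players), which exceeds 1, so the social optimum is full contribution: group total = 3.300 × 150 = 495.00.

495.00 points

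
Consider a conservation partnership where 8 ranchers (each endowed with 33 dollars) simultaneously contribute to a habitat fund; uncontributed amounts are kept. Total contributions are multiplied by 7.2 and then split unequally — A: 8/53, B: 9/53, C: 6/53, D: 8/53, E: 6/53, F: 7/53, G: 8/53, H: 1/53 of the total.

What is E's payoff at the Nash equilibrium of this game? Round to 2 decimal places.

140.59 dollars

Each unit j contributes comes back to j as 7.2 × (j's share), so j prefers to contribute only if that share exceeds 1/7.2 = 0.1389; otherwise keeping the unit dominates.
A, B, D and G are above the threshold, contributing 33 each; the remaining 4 contribute 0. Total contributed: 132.
E keeps 33 and receives 7.2 × 132 × 6/53 = 107.59 from the habitat fund, for a payoff of 140.59.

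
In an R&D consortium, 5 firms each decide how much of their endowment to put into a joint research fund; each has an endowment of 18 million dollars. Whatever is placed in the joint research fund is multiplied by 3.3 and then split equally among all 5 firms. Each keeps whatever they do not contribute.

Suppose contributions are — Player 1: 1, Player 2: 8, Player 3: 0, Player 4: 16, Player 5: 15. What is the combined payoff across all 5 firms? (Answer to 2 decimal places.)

182.00 million dollars

Total contributed: 1 + 8 + 0 + 16 + 15 = 40; total kept: 5 × 18 − 40 = 50.
The joint research fund pays out 3.3 × 40 = 132.00 in aggregate.
Group total = 50 + 132.00 = 182.00.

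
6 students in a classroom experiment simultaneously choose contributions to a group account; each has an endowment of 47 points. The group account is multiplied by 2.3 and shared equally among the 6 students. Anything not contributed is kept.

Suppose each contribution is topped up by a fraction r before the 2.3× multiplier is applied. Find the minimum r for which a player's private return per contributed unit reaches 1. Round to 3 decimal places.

With matching at rate r, one contributed unit becomes (1 + r) in the group account and returns 2.3 × (1 + r) / 6 to the contributor.
Setting this equal to 1: 1 + r = 6/2.3 = 2.6087.
So the minimum matching rate is r = 2.6087 − 1 = 1.609.

1.609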